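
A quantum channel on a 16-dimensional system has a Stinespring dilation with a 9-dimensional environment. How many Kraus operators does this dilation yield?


Tracing out the environment in an orthonormal basis {|i>_E} gives Kraus operators K_i = <i|_E U |0>_E.
Number of Kraus operators = dim(H_env) = d_env
= 9

9


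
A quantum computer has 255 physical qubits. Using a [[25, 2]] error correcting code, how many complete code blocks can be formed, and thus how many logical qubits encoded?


Each code block uses 25 physical qubits for 2 logical qubit(s).
Number of complete blocks = floor(255 / 25) = 10
Logical qubits = 10 * 2
= 20

20


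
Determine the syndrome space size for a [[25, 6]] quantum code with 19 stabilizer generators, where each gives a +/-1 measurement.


Each stabilizer generator gives a binary (+1 or -1) measurement outcome.
With 19 independent generators:
Total syndromes = 2^19
= 524288

524288


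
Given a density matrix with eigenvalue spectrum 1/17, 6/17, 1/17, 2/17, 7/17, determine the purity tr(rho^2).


tr(rho^2) = sum of eigenvalues squared
= (1/17)^2 + (6/17)^2 + (1/17)^2 + (2/17)^2 + (7/17)^2
= (1 + 36 + 1 + 4 + 49) / 289
= 91/289
= 0.3149

0.3149


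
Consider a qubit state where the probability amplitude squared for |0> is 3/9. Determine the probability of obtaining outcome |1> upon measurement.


|alpha|^2 = 3/9 = 0.3333
|beta|^2 = 1 - 3/9 = 6/9 = 0.6667
P(|1>) = |beta|^2 = 0.6667

0.6667


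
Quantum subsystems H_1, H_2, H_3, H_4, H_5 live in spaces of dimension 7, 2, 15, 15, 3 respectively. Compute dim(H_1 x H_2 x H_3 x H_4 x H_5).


dim(H_1 x H_2 x H_3 x H_4 x H_5) = 7 * 2 * 15 * 15 * 3
= 14 * 15 * 15 * 3
= 210 * 15 * 3
= 3150 * 3
= 9450

9450


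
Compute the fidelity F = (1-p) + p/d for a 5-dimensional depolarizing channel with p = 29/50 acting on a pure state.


F = (1-p) + p/d
= (1 - 0.5800) + 0.5800/5
= 0.4200 + 0.1160
= 0.5360

0.5360


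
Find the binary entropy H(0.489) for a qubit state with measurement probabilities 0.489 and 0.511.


S = -p*log2(p) - (1-p)*log2(1-p)
p = 0.4890, 1-p = 0.5110
= -0.4890 * log2(0.4890) - 0.5110 * log2(0.5110)
= -(-0.5047) - (-0.4950)
= 0.9997

0.9997


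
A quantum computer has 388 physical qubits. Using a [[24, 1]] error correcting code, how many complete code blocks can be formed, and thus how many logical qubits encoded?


Each code block uses 24 physical qubits for 1 logical qubit(s).
Number of complete blocks = floor(388 / 24) = 16
Logical qubits = 16 * 1
= 16

16


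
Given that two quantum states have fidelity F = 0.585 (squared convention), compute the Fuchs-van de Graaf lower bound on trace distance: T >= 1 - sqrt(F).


Fuchs-van de Graaf (squared-fidelity convention): 1 - sqrt(F) <= T <= sqrt(1 - F).
Lower bound: T >= 1 - sqrt(F)
sqrt(F) = sqrt(0.585) = 0.7649
T >= 1 - 0.7649
T >= 0.2351

0.2351


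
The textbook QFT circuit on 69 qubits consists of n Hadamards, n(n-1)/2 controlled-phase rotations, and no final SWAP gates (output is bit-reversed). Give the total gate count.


Hadamard gates: 69
Controlled rotations: n*(n-1)/2 = 69*68/2 = 2346
SWAP gates: 0 (omitted)
Total = 69 + 2346
= 2415

2415


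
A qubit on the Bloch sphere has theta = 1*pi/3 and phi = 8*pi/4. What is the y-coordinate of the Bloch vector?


theta = 1.0472, phi = 6.2832
r_y = sin(theta)*sin(phi) = 0.8660 * 0.0000
r_y = 0.0000

0.0000


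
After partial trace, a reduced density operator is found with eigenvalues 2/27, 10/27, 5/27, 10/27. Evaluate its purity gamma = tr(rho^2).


tr(rho^2) = sum of eigenvalues squared
= (2/27)^2 + (10/27)^2 + (5/27)^2 + (10/27)^2
= (4 + 100 + 25 + 100) / 729
= 229/729
= 0.3141

0.3141


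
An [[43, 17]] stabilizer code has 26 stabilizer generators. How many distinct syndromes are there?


Each stabilizer generator gives a binary (+1 or -1) measurement outcome.
With 26 independent generators:
Total syndromes = 2^26
= 67108864

67108864


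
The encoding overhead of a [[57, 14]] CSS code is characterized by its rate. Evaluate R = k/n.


Code rate R = k/n
= 14/57
= 0.2456

0.2456


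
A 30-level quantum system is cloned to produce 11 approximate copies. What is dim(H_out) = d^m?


Output space = H^(tensor 11) where dim(H) = 30
dim = 30^11
= 900 (after 2 factors)
= 27000 (after 3 factors)
= 810000 (after 4 factors)
= 24300000 (after 5 factors)
= 729000000 (after 6 factors)
= 21870000000 (after 7 factors)
= 656100000000 (after 8 factors)
= 19683000000000 (after 9 factors)
= 590490000000000 (after 10 factors)
= 17714700000000000 (after 11 factors)
= 17714700000000000

17714700000000000


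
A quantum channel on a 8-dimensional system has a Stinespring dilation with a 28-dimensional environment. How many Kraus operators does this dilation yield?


Tracing out the environment in an orthonormal basis {|i>_E} gives Kraus operators K_i = <i|_E U |0>_E.
Number of Kraus operators = dim(H_env) = d_env
= 28

28


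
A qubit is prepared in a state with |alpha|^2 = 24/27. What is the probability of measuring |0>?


|alpha|^2 = 24/27 = 0.8889
|beta|^2 = 1 - 24/27 = 3/27 = 0.1111
P(|0>) = |alpha|^2 = 0.8889

0.8889


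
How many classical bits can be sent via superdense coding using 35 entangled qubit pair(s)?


Superdense coding allows 2 classical bits per shared entangled pair.
35 pair(s) -> 2 * 35 = 70 classical bits

70


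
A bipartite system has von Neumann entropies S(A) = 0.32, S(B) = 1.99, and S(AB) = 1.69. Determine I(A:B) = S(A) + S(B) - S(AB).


I(A:B) = S(A) + S(B) - S(AB)
= 0.32 + 1.99 - 1.69
= 0.6200

0.6200


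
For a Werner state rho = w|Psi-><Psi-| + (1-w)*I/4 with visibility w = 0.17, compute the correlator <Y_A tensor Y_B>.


|Psi-> = (|01> - |10>)/sqrt(2)
For the pure Bell state, <Y_A Y_B> = -1 (Bell-state Pauli correlator).
The maximally-mixed part I/4 has tr(I/4 * P tensor P) = 0 for any traceless Pauli P.
So <Y_A Y_B>_rho = w * (-1) + (1 - w) * 0
= 0.17 * (-1)
= -0.1700

-0.1700


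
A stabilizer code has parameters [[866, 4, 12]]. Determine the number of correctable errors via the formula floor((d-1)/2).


Code parameters: [[866, 4, 12]], distance d = 12.
Number of correctable errors = floor((d-1)/2)
= floor((12 - 1)/2)
= floor(11/2)
= 5

5


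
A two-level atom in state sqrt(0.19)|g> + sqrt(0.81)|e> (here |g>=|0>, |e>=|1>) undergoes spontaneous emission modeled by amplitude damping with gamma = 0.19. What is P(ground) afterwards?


For amplitude damping with parameter gamma on state sqrt(a)|0> + sqrt(b)|1>:
alpha^2 = 0.19, beta^2 = 0.81
P(|0>) = alpha^2 + gamma * beta^2
= 0.19 + 0.19 * 0.81
= 0.19 + 0.1539
= 0.3439

0.3439


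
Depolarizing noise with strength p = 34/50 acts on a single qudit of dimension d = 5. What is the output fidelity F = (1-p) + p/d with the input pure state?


F = (1-p) + p/d
= (1 - 0.6800) + 0.6800/5
= 0.3200 + 0.1360
= 0.4560

0.4560


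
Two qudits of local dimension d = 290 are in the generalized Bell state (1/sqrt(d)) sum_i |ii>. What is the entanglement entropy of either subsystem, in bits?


For a maximally entangled state in d x d:
S = log2(d) = log2(290)
= 8.1799

8.1799


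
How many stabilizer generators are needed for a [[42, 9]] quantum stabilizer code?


For an [[n,k]] stabilizer code:
Number of stabilizer generators = n - k
= 42 - 9
= 33

33


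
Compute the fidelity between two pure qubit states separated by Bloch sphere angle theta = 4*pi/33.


For states separated by angle theta on Bloch sphere:
F = cos^2(theta/2)
theta = 4*pi/33 = 0.3808
theta/2 = 0.1904
cos(theta/2) = 0.9819
F = 0.9642

0.9642


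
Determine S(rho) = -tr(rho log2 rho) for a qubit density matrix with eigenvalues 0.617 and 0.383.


S = -p*log2(p) - (1-p)*log2(1-p)
p = 0.6170, 1-p = 0.3830
= -0.6170 * log2(0.6170) - 0.3830 * log2(0.3830)
= -(-0.4298) - (-0.5303)
= 0.9601

0.9601


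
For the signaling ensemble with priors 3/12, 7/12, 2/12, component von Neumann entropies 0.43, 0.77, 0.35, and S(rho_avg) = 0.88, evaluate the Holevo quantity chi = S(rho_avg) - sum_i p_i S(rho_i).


chi = S(rho) - sum_i p_i * S(rho_i)
Weighted entropy = 3/12 * 0.43 + 7/12 * 0.77 + 2/12 * 0.35
= 0.6150
chi = 0.88 - 0.6150
= 0.2650

0.2650


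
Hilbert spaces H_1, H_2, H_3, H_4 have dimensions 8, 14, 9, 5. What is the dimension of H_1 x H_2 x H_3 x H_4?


dim(H_1 x H_2 x H_3 x H_4) = 8 * 14 * 9 * 5
= 112 * 9 * 5
= 1008 * 5
= 5040

5040


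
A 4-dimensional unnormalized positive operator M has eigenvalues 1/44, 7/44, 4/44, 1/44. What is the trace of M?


tr(M) = sum of eigenvalues
= 1/44 + 7/44 + 4/44 + 1/44
= 13/44
= 0.2955

0.2955


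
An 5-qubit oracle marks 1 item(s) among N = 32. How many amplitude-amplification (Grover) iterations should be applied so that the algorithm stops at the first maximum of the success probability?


After j Grover iterations the success probability is P(j) = sin^2((2j+1)*theta), where sin(theta) = sqrt(k/N).
N = 2^5 = 32, k = 1
sin(theta) = sqrt(k/N) = 0.1767766953
theta = arcsin(sqrt(k/N)) = 0.1777106008 rad
P(j) reaches its first maximum when (2j+1)*theta is as close as possible to pi/2, i.e. j = round(pi/(4*theta) - 1/2).
pi/(4*theta) - 1/2 = 3.9195
(For comparison, the common estimate pi/4 * sqrt(N/k) = 4.4429; the exact maximiser is used here.)
Optimal iterations = 4

4


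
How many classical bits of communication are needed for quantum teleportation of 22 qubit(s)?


Quantum teleportation requires 2 classical bits per qubit teleported.
22 qubit(s) -> 2 * 22 = 44 classical bits

44


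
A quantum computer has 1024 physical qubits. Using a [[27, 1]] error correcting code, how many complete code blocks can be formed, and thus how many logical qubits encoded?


Each code block uses 27 physical qubits for 1 logical qubit(s).
Number of complete blocks = floor(1024 / 27) = 37
Logical qubits = 37 * 1
= 37

37


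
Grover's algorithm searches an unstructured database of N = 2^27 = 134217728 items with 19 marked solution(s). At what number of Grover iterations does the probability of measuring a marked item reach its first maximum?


After j Grover iterations the success probability is P(j) = sin^2((2j+1)*theta), where sin(theta) = sqrt(k/N).
N = 2^27 = 134217728, k = 19
sin(theta) = sqrt(k/N) = 0.0003762459719
theta = arcsin(sqrt(k/N)) = 0.0003762459807 rad
P(j) reaches its first maximum when (2j+1)*theta is as close as possible to pi/2, i.e. j = round(pi/(4*theta) - 1/2).
pi/(4*theta) - 1/2 = 2086.9593
(For comparison, the common estimate pi/4 * sqrt(N/k) = 2087.4593; the exact maximiser is used here.)
Optimal iterations = 2087

2087


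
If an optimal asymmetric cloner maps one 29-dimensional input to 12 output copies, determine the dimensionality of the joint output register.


Output space = H^(tensor 12) where dim(H) = 29
dim = 29^12
= 841 (after 2 factors)
= 24389 (after 3 factors)
= 707281 (after 4 factors)
= 20511149 (after 5 factors)
= 594823321 (after 6 factors)
= 17249876309 (after 7 factors)
= 500246412961 (after 8 factors)
= 14507145975869 (after 9 factors)
= 420707233300201 (after 10 factors)
= 12200509765705829 (after 11 factors)
= 353814783205469041 (after 12 factors)
= 353814783205469041

353814783205469041


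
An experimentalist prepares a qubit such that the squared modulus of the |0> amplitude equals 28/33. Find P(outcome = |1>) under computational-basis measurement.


|alpha|^2 = 28/33 = 0.8485
|beta|^2 = 1 - 28/33 = 5/33 = 0.1515
P(|1>) = |beta|^2 = 0.1515

0.1515


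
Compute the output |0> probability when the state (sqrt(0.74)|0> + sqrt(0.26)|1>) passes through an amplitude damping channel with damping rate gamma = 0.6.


For amplitude damping with parameter gamma on state sqrt(a)|0> + sqrt(b)|1>:
alpha^2 = 0.74, beta^2 = 0.26
P(|0>) = alpha^2 + gamma * beta^2
= 0.74 + 0.6 * 0.26
= 0.74 + 0.1560
= 0.8960

0.8960


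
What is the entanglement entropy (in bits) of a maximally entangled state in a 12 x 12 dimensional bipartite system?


For a maximally entangled state in d x d:
S = log2(d) = log2(12)
= 3.5850

3.5850


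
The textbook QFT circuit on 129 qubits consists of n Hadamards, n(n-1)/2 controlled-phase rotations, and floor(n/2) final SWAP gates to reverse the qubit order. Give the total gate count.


Hadamard gates: 129
Controlled rotations: n*(n-1)/2 = 129*128/2 = 8256
SWAP gates: floor(n/2) = floor(129/2) = 64
Total = 129 + 8256 + 64
= 8449

8449


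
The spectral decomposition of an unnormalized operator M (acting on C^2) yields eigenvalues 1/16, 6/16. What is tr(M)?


tr(M) = sum of eigenvalues
= 1/16 + 6/16
= 7/16
= 0.4375

0.4375


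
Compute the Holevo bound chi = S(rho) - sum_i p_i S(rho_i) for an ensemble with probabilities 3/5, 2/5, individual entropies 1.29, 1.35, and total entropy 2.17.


chi = S(rho) - sum_i p_i * S(rho_i)
Weighted entropy = 3/5 * 1.29 + 2/5 * 1.35
= 1.3140
chi = 2.17 - 1.3140
= 0.8560

0.8560


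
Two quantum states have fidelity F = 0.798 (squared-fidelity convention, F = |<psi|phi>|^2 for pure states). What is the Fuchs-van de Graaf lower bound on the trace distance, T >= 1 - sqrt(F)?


Fuchs-van de Graaf (squared-fidelity convention): 1 - sqrt(F) <= T <= sqrt(1 - F).
Lower bound: T >= 1 - sqrt(F)
sqrt(F) = sqrt(0.798) = 0.8933
T >= 1 - 0.8933
T >= 0.1067

0.1067


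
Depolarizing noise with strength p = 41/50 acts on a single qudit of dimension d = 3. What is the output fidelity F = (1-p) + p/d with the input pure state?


F = (1-p) + p/d
= (1 - 0.8200) + 0.8200/3
= 0.1800 + 0.2733
= 0.4533

0.4533


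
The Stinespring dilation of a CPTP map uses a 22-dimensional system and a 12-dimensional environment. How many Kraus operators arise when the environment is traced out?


Tracing out the environment in an orthonormal basis {|i>_E} gives Kraus operators K_i = <i|_E U |0>_E.
Number of Kraus operators = dim(H_env) = d_env
= 12

12


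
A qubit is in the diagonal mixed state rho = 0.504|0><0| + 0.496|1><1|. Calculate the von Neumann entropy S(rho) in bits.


S = -p*log2(p) - (1-p)*log2(1-p)
p = 0.5040, 1-p = 0.4960
= -0.5040 * log2(0.5040) - 0.4960 * log2(0.4960)
= -(-0.4982) - (-0.5017)
= 1.0000

1.0000


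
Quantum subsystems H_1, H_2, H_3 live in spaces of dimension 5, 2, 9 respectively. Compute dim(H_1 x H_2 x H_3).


dim(H_1 x H_2 x H_3) = 5 * 2 * 9
= 10 * 9
= 90

90


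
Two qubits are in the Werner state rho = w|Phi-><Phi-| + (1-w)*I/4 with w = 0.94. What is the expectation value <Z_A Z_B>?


|Phi-> = (|00> - |11>)/sqrt(2)
For the pure Bell state, <Z_A Z_B> = +1 (Bell-state Pauli correlator).
The maximally-mixed part I/4 has tr(I/4 * P tensor P) = 0 for any traceless Pauli P.
So <Z_A Z_B>_rho = w * (+1) + (1 - w) * 0
= 0.94 * (+1)
= 0.9400

0.9400


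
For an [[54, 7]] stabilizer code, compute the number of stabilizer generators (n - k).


For an [[n,k]] stabilizer code:
Number of stabilizer generators = n - k
= 54 - 7
= 47

47


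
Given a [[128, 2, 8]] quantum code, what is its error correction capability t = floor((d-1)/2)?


Code parameters: [[128, 2, 8]], distance d = 8.
Number of correctable errors = floor((d-1)/2)
= floor((8 - 1)/2)
= floor(7/2)
= 3

3


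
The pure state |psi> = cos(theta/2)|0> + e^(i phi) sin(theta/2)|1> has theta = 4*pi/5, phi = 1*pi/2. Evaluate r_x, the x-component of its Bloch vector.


theta = 2.5133, phi = 1.5708
r_x = sin(theta)*cos(phi) = 0.5878 * 0.0000
r_x = 0.0000

0.0000


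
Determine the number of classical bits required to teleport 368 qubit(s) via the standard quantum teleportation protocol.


Quantum teleportation requires 2 classical bits per qubit teleported.
368 qubit(s) -> 2 * 368 = 736 classical bits

736


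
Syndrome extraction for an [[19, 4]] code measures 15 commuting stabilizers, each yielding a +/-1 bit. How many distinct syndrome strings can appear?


Each stabilizer generator gives a binary (+1 or -1) measurement outcome.
With 15 independent generators:
Total syndromes = 2^15
= 32768

32768


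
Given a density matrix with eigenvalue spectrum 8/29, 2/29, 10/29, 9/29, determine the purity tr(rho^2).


tr(rho^2) = sum of eigenvalues squared
= (8/29)^2 + (2/29)^2 + (10/29)^2 + (9/29)^2
= (64 + 4 + 100 + 81) / 841
= 249/841
= 0.2961

0.2961


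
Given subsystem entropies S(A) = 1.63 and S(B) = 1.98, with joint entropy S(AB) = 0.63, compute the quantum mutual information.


I(A:B) = S(A) + S(B) - S(AB)
= 1.63 + 1.98 - 0.63
= 2.9800

2.9800


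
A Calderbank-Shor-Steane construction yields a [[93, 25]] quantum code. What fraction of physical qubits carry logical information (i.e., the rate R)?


Code rate R = k/n
= 25/93
= 0.2688

0.2688


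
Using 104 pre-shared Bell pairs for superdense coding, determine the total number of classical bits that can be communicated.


Superdense coding allows 2 classical bits per shared entangled pair.
104 pair(s) -> 2 * 104 = 208 classical bits

208


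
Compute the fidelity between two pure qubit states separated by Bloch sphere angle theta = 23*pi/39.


For states separated by angle theta on Bloch sphere:
F = cos^2(theta/2)
theta = 23*pi/39 = 1.8527
theta/2 = 0.9264
cos(theta/2) = 0.6007
F = 0.3609

0.3609


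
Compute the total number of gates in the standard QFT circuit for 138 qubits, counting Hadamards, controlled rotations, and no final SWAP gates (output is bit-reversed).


Hadamard gates: 138
Controlled rotations: n*(n-1)/2 = 138*137/2 = 9453
SWAP gates: 0 (omitted)
Total = 138 + 9453
= 9591

9591


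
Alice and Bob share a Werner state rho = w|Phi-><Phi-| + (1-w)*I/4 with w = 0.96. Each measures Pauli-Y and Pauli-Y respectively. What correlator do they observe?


|Phi-> = (|00> - |11>)/sqrt(2)
For the pure Bell state, <Y_A Y_B> = +1 (Bell-state Pauli correlator).
The maximally-mixed part I/4 has tr(I/4 * P tensor P) = 0 for any traceless Pauli P.
So <Y_A Y_B>_rho = w * (+1) + (1 - w) * 0
= 0.96 * (+1)
= 0.9600

0.9600


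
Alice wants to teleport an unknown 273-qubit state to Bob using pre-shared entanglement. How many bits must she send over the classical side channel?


Quantum teleportation requires 2 classical bits per qubit teleported.
273 qubit(s) -> 2 * 273 = 546 classical bits

546


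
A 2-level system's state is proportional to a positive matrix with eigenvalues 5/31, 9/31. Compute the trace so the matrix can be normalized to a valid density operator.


tr(M) = sum of eigenvalues
= 5/31 + 9/31
= 14/31
= 0.4516

0.4516


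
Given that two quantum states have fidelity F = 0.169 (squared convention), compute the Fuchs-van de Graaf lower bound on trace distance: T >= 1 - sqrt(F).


Fuchs-van de Graaf (squared-fidelity convention): 1 - sqrt(F) <= T <= sqrt(1 - F).
Lower bound: T >= 1 - sqrt(F)
sqrt(F) = sqrt(0.169) = 0.4111
T >= 1 - 0.4111
T >= 0.5889

0.5889


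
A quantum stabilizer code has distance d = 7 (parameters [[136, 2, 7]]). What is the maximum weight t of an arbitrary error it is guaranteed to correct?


Code parameters: [[136, 2, 7]], distance d = 7.
Number of correctable errors = floor((d-1)/2)
= floor((7 - 1)/2)
= floor(6/2)
= 3

3


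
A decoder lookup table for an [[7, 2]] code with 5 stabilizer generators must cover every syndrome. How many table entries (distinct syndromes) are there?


Each stabilizer generator gives a binary (+1 or -1) measurement outcome.
With 5 independent generators:
Total syndromes = 2^5
= 32

32


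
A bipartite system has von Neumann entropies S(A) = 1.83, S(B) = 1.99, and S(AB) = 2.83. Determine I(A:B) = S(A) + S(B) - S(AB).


I(A:B) = S(A) + S(B) - S(AB)
= 1.83 + 1.99 - 2.83
= 0.9900

0.9900


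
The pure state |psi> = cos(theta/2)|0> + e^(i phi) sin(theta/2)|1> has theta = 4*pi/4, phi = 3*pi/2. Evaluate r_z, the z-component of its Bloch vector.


theta = 3.1416, phi = 4.7124
r_z = cos(theta) = -1.0000

-1.0000


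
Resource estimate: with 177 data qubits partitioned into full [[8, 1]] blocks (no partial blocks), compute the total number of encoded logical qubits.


Each code block uses 8 physical qubits for 1 logical qubit(s).
Number of complete blocks = floor(177 / 8) = 22
Logical qubits = 22 * 1
= 22

22


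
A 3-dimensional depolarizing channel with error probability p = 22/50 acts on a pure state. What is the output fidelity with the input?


F = (1-p) + p/d
= (1 - 0.4400) + 0.4400/3
= 0.5600 + 0.1467
= 0.7067

0.7067


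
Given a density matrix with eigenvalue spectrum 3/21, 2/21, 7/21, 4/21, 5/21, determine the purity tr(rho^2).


tr(rho^2) = sum of eigenvalues squared
= (3/21)^2 + (2/21)^2 + (7/21)^2 + (4/21)^2 + (5/21)^2
= (9 + 4 + 49 + 16 + 25) / 441
= 103/441
= 0.2336

0.2336


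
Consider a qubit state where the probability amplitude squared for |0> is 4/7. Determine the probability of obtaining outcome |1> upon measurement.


|alpha|^2 = 4/7 = 0.5714
|beta|^2 = 1 - 4/7 = 3/7 = 0.4286
P(|1>) = |beta|^2 = 0.4286

0.4286


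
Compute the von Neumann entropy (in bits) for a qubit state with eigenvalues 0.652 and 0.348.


S = -p*log2(p) - (1-p)*log2(1-p)
p = 0.6520, 1-p = 0.3480
= -0.6520 * log2(0.6520) - 0.3480 * log2(0.3480)
= -(-0.4023) - (-0.5299)
= 0.9323

0.9323


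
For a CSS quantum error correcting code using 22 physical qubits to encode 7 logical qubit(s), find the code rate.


Code rate R = k/n
= 7/22
= 0.3182

0.3182


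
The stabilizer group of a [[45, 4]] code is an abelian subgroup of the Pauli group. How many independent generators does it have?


For an [[n,k]] stabilizer code:
Number of stabilizer generators = n - k
= 45 - 4
= 41

41


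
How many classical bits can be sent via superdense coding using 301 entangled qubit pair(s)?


Superdense coding allows 2 classical bits per shared entangled pair.
301 pair(s) -> 2 * 301 = 602 classical bits

602


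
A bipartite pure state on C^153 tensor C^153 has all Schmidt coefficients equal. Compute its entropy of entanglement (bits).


For a maximally entangled state in d x d:
S = log2(d) = log2(153)
= 7.2574

7.2574


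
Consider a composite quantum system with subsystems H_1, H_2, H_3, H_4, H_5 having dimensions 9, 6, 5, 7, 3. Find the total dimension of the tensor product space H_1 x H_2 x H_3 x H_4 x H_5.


dim(H_1 x H_2 x H_3 x H_4 x H_5) = 9 * 6 * 5 * 7 * 3
= 54 * 5 * 7 * 3
= 270 * 7 * 3
= 1890 * 3
= 5670

5670


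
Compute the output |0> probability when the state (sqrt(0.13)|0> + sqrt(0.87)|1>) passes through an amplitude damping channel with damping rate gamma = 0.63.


For amplitude damping with parameter gamma on state sqrt(a)|0> + sqrt(b)|1>:
alpha^2 = 0.13, beta^2 = 0.87
P(|0>) = alpha^2 + gamma * beta^2
= 0.13 + 0.63 * 0.87
= 0.13 + 0.5481
= 0.6781

0.6781


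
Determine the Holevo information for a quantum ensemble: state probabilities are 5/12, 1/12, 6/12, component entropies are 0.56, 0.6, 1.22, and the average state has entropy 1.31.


chi = S(rho) - sum_i p_i * S(rho_i)
Weighted entropy = 5/12 * 0.56 + 1/12 * 0.6 + 6/12 * 1.22
= 0.8933
chi = 1.31 - 0.8933
= 0.4167

0.4167


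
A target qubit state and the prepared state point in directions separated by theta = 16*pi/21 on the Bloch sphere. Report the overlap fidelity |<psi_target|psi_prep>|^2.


For states separated by angle theta on Bloch sphere:
F = cos^2(theta/2)
theta = 16*pi/21 = 2.3936
theta/2 = 1.1968
cos(theta/2) = 0.3653
F = 0.1335

0.1335


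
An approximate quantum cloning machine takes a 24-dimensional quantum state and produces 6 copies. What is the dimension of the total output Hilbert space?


Output space = H^(tensor 6) where dim(H) = 24
dim = 24^6
= 576 (after 2 factors)
= 13824 (after 3 factors)
= 331776 (after 4 factors)
= 7962624 (after 5 factors)
= 191102976 (after 6 factors)
= 191102976

191102976


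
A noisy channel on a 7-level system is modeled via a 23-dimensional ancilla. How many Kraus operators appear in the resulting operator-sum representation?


Tracing out the environment in an orthonormal basis {|i>_E} gives Kraus operators K_i = <i|_E U |0>_E.
Number of Kraus operators = dim(H_env) = d_env
= 23

23


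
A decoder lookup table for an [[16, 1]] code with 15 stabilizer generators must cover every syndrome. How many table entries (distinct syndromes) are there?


Each stabilizer generator gives a binary (+1 or -1) measurement outcome.
With 15 independent generators:
Total syndromes = 2^15
= 32768

32768


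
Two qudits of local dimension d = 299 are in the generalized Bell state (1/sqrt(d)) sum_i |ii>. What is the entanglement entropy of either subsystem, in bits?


For a maximally entangled state in d x d:
S = log2(d) = log2(299)
= 8.2240

8.2240


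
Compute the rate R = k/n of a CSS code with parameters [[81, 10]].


Code rate R = k/n
= 10/81
= 0.1235

0.1235


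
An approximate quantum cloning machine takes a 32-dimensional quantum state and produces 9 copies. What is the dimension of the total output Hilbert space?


Output space = H^(tensor 9) where dim(H) = 32
dim = 32^9
= 1024 (after 2 factors)
= 32768 (after 3 factors)
= 1048576 (after 4 factors)
= 33554432 (after 5 factors)
= 1073741824 (after 6 factors)
= 34359738368 (after 7 factors)
= 1099511627776 (after 8 factors)
= 35184372088832 (after 9 factors)
= 35184372088832

35184372088832


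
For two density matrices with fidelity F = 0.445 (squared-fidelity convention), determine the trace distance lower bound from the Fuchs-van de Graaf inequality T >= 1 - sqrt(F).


Fuchs-van de Graaf (squared-fidelity convention): 1 - sqrt(F) <= T <= sqrt(1 - F).
Lower bound: T >= 1 - sqrt(F)
sqrt(F) = sqrt(0.445) = 0.6671
T >= 1 - 0.6671
T >= 0.3329

0.3329


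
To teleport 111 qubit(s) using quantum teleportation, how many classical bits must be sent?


Quantum teleportation requires 2 classical bits per qubit teleported.
111 qubit(s) -> 2 * 111 = 222 classical bits

222


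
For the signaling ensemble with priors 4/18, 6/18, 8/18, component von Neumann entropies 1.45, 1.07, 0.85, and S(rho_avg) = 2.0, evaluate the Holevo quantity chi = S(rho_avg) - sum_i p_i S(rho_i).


chi = S(rho) - sum_i p_i * S(rho_i)
Weighted entropy = 4/18 * 1.45 + 6/18 * 1.07 + 8/18 * 0.85
= 1.0567
chi = 2.0 - 1.0567
= 0.9433

0.9433


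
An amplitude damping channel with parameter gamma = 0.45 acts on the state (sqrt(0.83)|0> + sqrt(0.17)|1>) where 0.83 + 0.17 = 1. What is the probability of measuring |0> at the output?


For amplitude damping with parameter gamma on state sqrt(a)|0> + sqrt(b)|1>:
alpha^2 = 0.83, beta^2 = 0.17
P(|0>) = alpha^2 + gamma * beta^2
= 0.83 + 0.45 * 0.17
= 0.83 + 0.0765
= 0.9065

0.9065


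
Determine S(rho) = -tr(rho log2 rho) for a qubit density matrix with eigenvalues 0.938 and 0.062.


S = -p*log2(p) - (1-p)*log2(1-p)
p = 0.9380, 1-p = 0.0620
= -0.9380 * log2(0.9380) - 0.0620 * log2(0.0620)
= -(-0.0866) - (-0.2487)
= 0.3353

0.3353


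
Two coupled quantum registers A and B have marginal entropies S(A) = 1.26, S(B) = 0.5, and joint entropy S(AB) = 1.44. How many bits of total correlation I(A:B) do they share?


I(A:B) = S(A) + S(B) - S(AB)
= 1.26 + 0.5 - 1.44
= 0.3200

0.3200


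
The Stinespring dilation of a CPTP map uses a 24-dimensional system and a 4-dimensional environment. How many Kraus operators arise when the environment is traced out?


Tracing out the environment in an orthonormal basis {|i>_E} gives Kraus operators K_i = <i|_E U |0>_E.
Number of Kraus operators = dim(H_env) = d_env
= 4

4


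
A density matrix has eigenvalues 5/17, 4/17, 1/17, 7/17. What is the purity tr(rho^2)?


tr(rho^2) = sum of eigenvalues squared
= (5/17)^2 + (4/17)^2 + (1/17)^2 + (7/17)^2
= (25 + 16 + 1 + 49) / 289
= 91/289
= 0.3149

0.3149


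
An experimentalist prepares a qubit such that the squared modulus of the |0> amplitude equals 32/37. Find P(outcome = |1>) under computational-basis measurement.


|alpha|^2 = 32/37 = 0.8649
|beta|^2 = 1 - 32/37 = 5/37 = 0.1351
P(|1>) = |beta|^2 = 0.1351

0.1351


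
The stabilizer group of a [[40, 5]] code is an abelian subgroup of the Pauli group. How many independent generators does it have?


For an [[n,k]] stabilizer code:
Number of stabilizer generators = n - k
= 40 - 5
= 35

35


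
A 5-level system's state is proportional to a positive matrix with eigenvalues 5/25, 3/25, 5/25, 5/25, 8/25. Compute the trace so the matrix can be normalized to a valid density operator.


tr(M) = sum of eigenvalues
= 5/25 + 3/25 + 5/25 + 5/25 + 8/25
= 26/25
= 1.0400

1.0400


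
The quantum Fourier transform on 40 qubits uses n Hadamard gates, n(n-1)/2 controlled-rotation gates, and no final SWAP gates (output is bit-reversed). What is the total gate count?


Hadamard gates: 40
Controlled rotations: n*(n-1)/2 = 40*39/2 = 780
SWAP gates: 0 (omitted)
Total = 40 + 780
= 820

820


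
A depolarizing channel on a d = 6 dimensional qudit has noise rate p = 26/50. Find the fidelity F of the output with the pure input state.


F = (1-p) + p/d
= (1 - 0.5200) + 0.5200/6
= 0.4800 + 0.0867
= 0.5667

0.5667


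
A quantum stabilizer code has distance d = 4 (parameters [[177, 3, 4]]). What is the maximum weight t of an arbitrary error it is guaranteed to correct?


Code parameters: [[177, 3, 4]], distance d = 4.
Number of correctable errors = floor((d-1)/2)
= floor((4 - 1)/2)
= floor(3/2)
= 1

1


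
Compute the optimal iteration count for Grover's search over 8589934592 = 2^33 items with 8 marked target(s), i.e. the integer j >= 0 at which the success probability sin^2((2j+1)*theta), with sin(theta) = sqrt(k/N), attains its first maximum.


After j Grover iterations the success probability is P(j) = sin^2((2j+1)*theta), where sin(theta) = sqrt(k/N).
N = 2^33 = 8589934592, k = 8
sin(theta) = sqrt(k/N) = 3.051757812e-05
theta = arcsin(sqrt(k/N)) = 3.051757813e-05 rad
P(j) reaches its first maximum when (2j+1)*theta is as close as possible to pi/2, i.e. j = round(pi/(4*theta) - 1/2).
pi/(4*theta) - 1/2 = 25735.4270
(For comparison, the common estimate pi/4 * sqrt(N/k) = 25735.9270; the exact maximiser is used here.)
Optimal iterations = 25735

25735


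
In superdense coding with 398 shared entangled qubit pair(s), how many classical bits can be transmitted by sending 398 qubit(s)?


Superdense coding allows 2 classical bits per shared entangled pair.
398 pair(s) -> 2 * 398 = 796 classical bits

796


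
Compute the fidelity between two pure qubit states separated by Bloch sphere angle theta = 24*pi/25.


For states separated by angle theta on Bloch sphere:
F = cos^2(theta/2)
theta = 24*pi/25 = 3.0159
theta/2 = 1.5080
cos(theta/2) = 0.0628
F = 0.0039

0.0039


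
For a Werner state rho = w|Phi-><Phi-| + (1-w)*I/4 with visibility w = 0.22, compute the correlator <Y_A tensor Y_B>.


|Phi-> = (|00> - |11>)/sqrt(2)
For the pure Bell state, <Y_A Y_B> = +1 (Bell-state Pauli correlator).
The maximally-mixed part I/4 has tr(I/4 * P tensor P) = 0 for any traceless Pauli P.
So <Y_A Y_B>_rho = w * (+1) + (1 - w) * 0
= 0.22 * (+1)
= 0.2200

0.2200


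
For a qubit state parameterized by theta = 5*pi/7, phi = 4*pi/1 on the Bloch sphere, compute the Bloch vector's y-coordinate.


theta = 2.2440, phi = 12.5664
r_y = sin(theta)*sin(phi) = 0.7818 * 0.0000
r_y = 0.0000

0.0000


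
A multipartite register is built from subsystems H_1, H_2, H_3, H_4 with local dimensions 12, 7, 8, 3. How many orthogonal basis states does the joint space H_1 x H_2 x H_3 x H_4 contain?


dim(H_1 x H_2 x H_3 x H_4) = 12 * 7 * 8 * 3
= 84 * 8 * 3
= 672 * 3
= 2016

2016


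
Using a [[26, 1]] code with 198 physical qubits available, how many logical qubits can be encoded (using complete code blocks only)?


Each code block uses 26 physical qubits for 1 logical qubit(s).
Number of complete blocks = floor(198 / 26) = 7
Logical qubits = 7 * 1
= 7

7


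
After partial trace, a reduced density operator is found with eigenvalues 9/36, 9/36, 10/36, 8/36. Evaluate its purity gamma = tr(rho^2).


tr(rho^2) = sum of eigenvalues squared
= (9/36)^2 + (9/36)^2 + (10/36)^2 + (8/36)^2
= (81 + 81 + 100 + 64) / 1296
= 326/1296
= 0.2515

0.2515


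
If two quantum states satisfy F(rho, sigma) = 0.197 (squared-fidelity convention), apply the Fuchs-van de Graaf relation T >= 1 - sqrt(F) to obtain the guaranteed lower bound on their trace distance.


Fuchs-van de Graaf (squared-fidelity convention): 1 - sqrt(F) <= T <= sqrt(1 - F).
Lower bound: T >= 1 - sqrt(F)
sqrt(F) = sqrt(0.197) = 0.4438
T >= 1 - 0.4438
T >= 0.5562

0.5562


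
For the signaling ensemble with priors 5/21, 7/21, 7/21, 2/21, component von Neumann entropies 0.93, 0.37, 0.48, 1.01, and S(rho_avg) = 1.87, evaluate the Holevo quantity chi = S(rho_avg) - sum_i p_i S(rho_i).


chi = S(rho) - sum_i p_i * S(rho_i)
Weighted entropy = 5/21 * 0.93 + 7/21 * 0.37 + 7/21 * 0.48 + 2/21 * 1.01
= 0.6010
chi = 1.87 - 0.6010
= 1.2690

1.2690


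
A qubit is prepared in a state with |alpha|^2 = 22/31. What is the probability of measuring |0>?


|alpha|^2 = 22/31 = 0.7097
|beta|^2 = 1 - 22/31 = 9/31 = 0.2903
P(|0>) = |alpha|^2 = 0.7097

0.7097


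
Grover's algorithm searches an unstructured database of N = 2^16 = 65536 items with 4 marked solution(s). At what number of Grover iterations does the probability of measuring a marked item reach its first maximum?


After j Grover iterations the success probability is P(j) = sin^2((2j+1)*theta), where sin(theta) = sqrt(k/N).
N = 2^16 = 65536, k = 4
sin(theta) = sqrt(k/N) = 0.0078125
theta = arcsin(sqrt(k/N)) = 0.007812579475 rad
P(j) reaches its first maximum when (2j+1)*theta is as close as possible to pi/2, i.e. j = round(pi/(4*theta) - 1/2).
pi/(4*theta) - 1/2 = 100.0299
(For comparison, the common estimate pi/4 * sqrt(N/k) = 100.5310; the exact maximiser is used here.)
Optimal iterations = 100

100


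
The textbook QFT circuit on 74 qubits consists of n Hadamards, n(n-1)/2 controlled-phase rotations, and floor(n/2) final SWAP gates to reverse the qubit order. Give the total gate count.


Hadamard gates: 74
Controlled rotations: n*(n-1)/2 = 74*73/2 = 2701
SWAP gates: floor(n/2) = floor(74/2) = 37
Total = 74 + 2701 + 37
= 2812

2812


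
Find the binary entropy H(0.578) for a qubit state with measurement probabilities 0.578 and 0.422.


S = -p*log2(p) - (1-p)*log2(1-p)
p = 0.5780, 1-p = 0.4220
= -0.5780 * log2(0.5780) - 0.4220 * log2(0.4220)
= -(-0.4571) - (-0.5253)
= 0.9824

0.9824


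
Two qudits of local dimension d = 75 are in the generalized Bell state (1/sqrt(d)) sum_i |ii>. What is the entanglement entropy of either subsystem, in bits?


For a maximally entangled state in d x d:
S = log2(d) = log2(75)
= 6.2288

6.2288


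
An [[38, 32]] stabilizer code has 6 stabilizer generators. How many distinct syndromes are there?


Each stabilizer generator gives a binary (+1 or -1) measurement outcome.
With 6 independent generators:
Total syndromes = 2^6
= 64

64


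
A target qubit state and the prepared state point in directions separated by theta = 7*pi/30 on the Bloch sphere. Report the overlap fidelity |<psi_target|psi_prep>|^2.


For states separated by angle theta on Bloch sphere:
F = cos^2(theta/2)
theta = 7*pi/30 = 0.7330
theta/2 = 0.3665
cos(theta/2) = 0.9336
F = 0.8716

0.8716


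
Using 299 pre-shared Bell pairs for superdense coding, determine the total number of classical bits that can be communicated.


Superdense coding allows 2 classical bits per shared entangled pair.
299 pair(s) -> 2 * 299 = 598 classical bits

598


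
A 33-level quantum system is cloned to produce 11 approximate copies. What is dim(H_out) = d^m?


Output space = H^(tensor 11) where dim(H) = 33
dim = 33^11
= 1089 (after 2 factors)
= 35937 (after 3 factors)
= 1185921 (after 4 factors)
= 39135393 (after 5 factors)
= 1291467969 (after 6 factors)
= 42618442977 (after 7 factors)
= 1406408618241 (after 8 factors)
= 46411484401953 (after 9 factors)
= 1531578985264449 (after 10 factors)
= 50542106513726817 (after 11 factors)
= 50542106513726817

50542106513726817


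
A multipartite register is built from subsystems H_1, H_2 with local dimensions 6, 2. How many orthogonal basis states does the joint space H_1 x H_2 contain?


dim(H_1 x H_2) = 6 * 2
= 12

12


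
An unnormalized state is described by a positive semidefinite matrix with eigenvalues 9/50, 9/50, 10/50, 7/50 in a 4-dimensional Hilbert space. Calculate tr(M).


tr(M) = sum of eigenvalues
= 9/50 + 9/50 + 10/50 + 7/50
= 35/50
= 0.7000

0.7000


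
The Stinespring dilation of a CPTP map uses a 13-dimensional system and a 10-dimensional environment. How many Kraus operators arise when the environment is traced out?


Tracing out the environment in an orthonormal basis {|i>_E} gives Kraus operators K_i = <i|_E U |0>_E.
Number of Kraus operators = dim(H_env) = d_env
= 10

10


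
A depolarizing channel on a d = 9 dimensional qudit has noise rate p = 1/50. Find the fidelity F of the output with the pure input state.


F = (1-p) + p/d
= (1 - 0.0200) + 0.0200/9
= 0.9800 + 0.0022
= 0.9822

0.9822


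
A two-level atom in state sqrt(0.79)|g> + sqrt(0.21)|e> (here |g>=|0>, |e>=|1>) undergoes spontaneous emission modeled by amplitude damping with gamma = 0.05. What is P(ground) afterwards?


For amplitude damping with parameter gamma on state sqrt(a)|0> + sqrt(b)|1>:
alpha^2 = 0.79, beta^2 = 0.21
P(|0>) = alpha^2 + gamma * beta^2
= 0.79 + 0.05 * 0.21
= 0.79 + 0.0105
= 0.8005

0.8005


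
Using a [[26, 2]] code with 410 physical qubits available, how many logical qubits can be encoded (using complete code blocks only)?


Each code block uses 26 physical qubits for 2 logical qubit(s).
Number of complete blocks = floor(410 / 26) = 15
Logical qubits = 15 * 2
= 30

30


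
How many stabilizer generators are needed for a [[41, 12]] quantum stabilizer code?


For an [[n,k]] stabilizer code:
Number of stabilizer generators = n - k
= 41 - 12
= 29

29


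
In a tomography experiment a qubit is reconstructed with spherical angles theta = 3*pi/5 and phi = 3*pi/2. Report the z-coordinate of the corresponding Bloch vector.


theta = 1.8850, phi = 4.7124
r_z = cos(theta) = -0.3090

-0.3090


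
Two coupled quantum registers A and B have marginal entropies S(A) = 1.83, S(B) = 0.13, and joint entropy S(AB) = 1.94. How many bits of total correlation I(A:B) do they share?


I(A:B) = S(A) + S(B) - S(AB)
= 1.83 + 0.13 - 1.94
= 0.0200

0.0200


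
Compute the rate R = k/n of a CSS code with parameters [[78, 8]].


Code rate R = k/n
= 8/78
= 0.1026

0.1026


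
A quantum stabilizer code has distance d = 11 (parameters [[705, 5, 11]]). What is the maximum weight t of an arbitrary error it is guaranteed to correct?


Code parameters: [[705, 5, 11]], distance d = 11.
Number of correctable errors = floor((d-1)/2)
= floor((11 - 1)/2)
= floor(10/2)
= 5

5


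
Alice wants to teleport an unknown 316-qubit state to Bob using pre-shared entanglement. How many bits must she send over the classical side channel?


Quantum teleportation requires 2 classical bits per qubit teleported.
316 qubit(s) -> 2 * 316 = 632 classical bits

632


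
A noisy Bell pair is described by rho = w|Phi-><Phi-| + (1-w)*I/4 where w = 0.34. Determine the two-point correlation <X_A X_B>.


|Phi-> = (|00> - |11>)/sqrt(2)
For the pure Bell state, <X_A X_B> = -1 (Bell-state Pauli correlator).
The maximally-mixed part I/4 has tr(I/4 * P tensor P) = 0 for any traceless Pauli P.
So <X_A X_B>_rho = w * (-1) + (1 - w) * 0
= 0.34 * (-1)
= -0.3400

-0.3400


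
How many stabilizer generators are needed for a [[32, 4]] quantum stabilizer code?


For an [[n,k]] stabilizer code:
Number of stabilizer generators = n - k
= 32 - 4
= 28

28


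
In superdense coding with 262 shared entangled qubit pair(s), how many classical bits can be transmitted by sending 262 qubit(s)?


Superdense coding allows 2 classical bits per shared entangled pair.
262 pair(s) -> 2 * 262 = 524 classical bits

524
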